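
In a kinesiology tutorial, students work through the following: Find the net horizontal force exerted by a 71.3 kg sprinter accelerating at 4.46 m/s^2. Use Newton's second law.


Newton's second law: F = m * a
F = 71.3 * 4.46 = 318.0 N

318.0 N


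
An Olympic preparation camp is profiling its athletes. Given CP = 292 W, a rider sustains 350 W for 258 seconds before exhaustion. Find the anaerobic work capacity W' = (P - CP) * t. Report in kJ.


Excess power = 350 - 292 = 58 W
Work above CP = 58 * 258 = 14964 J
W' = 14.964 kJ

14.964 kJ


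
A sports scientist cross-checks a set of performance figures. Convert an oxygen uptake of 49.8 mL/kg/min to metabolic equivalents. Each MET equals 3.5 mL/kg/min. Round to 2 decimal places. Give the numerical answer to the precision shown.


One MET = 3.5 mL/kg/min
Number of METs = 49.8 / 3.5
= 14.23 METs

14.23 METs


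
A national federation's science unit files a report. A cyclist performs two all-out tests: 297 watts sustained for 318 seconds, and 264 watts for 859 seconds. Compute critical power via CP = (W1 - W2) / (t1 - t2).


W1 = P1 * t1 = 297 * 318 = 94446 J
W2 = P2 * t2 = 264 * 859 = 226776 J
CP = (94446 - 226776) / (318 - 859)
= 244.6 W

244.6 W


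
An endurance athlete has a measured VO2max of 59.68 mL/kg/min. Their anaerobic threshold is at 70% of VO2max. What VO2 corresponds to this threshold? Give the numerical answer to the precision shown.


Anaerobic threshold VO2 = VO2max * 70%
= 59.68 * 0.7
= 41.78 mL/kg/min

41.78 mL/kg/min


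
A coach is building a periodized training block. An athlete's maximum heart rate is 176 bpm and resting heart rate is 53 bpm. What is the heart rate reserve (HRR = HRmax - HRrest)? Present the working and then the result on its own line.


HRR = HRmax - HRrest
= 176 - 53
= 123 bpm

123 bpm


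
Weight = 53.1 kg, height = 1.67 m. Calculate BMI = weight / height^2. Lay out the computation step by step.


height^2 = 1.67^2 = 2.7889
BMI = 53.1 / 2.7889 = 19.04 kg/m^2

19.04 kg/m^2


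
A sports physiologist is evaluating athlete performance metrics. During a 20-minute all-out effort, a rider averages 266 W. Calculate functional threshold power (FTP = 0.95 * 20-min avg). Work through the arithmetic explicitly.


FTP = 0.95 * 266
= 252.7 W

252.7 W


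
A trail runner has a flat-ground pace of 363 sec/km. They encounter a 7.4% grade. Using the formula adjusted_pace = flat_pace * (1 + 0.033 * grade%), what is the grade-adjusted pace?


Grade factor = 1 + 0.033 * 7.4 = 1.2442
Adjusted = 363 * 1.2442 = 451.64 sec/km

451.64 s/km


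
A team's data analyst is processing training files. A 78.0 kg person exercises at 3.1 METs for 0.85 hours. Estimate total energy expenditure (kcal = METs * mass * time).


Energy = METs * mass(kg) * time(h)
= 3.1 * 78.0 * 0.85
= 205.53 kcal

205.53 kcal


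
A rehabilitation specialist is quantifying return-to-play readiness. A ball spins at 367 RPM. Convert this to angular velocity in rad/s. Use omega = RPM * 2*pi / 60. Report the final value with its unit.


omega = 367 * 2 * pi / 60
= 367 * 6.28318531 / 60
= 2305.929 / 60
= 38.432 rad/s

38.432 rad/s


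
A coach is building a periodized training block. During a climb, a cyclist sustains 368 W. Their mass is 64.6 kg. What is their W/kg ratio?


Power-to-weight = 368 W / 64.6 kg
= 5.697 W/kg

5.697 W/kg


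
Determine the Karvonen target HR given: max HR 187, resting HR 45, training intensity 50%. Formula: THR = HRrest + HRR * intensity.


HRR = HRmax - HRrest = 187 - 45 = 142
THR = 45 + 142 * 0.5
= 116.0 bpm

116.0 bpm


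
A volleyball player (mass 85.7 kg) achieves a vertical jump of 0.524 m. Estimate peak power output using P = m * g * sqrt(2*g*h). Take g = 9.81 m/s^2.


2 * g * h = 2 * 9.81 * 0.524 = 10.28088
sqrt(10.28088) = 3.206381 m/s
P = 85.7 * 9.81 * 3.206381 = 2695.66 W

2695.66 W


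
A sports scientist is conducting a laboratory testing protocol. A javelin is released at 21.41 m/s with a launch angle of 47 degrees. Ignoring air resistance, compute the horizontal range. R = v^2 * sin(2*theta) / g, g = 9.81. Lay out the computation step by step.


Launch speed squared = 458.3881
sin(2 * 47 deg) = 0.997564
Range = 458.3881 * 0.997564 / 9.81
= 46.613 m

46.613 m


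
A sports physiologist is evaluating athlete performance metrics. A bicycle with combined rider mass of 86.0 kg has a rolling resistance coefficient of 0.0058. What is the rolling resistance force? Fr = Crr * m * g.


Fr = 0.0058 * 86.0 * 9.81
= 0.4988 * 9.81
= 4.893 N

4.893 N


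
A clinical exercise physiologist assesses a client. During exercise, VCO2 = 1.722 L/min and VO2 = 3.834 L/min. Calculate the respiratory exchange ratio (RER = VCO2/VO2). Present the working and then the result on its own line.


RER = VCO2 / VO2
= 1.722 / 3.834
= 0.4491

0.4491


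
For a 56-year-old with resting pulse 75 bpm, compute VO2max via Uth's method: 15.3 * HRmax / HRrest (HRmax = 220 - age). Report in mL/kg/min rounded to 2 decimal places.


Step 1: HRmax = 220 - 56 = 164 bpm
Step 2: Ratio = 164 / 75 = 2.1867
Step 3: VO2max = 15.3 * 2.1867 = 33.46 mL/kg/min

33.46 mL/kg/min


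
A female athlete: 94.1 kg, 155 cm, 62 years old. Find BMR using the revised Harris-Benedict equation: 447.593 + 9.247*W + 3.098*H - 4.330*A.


Intercept = 447.593
Weight contribution = 9.247 * 94.1 = 870.1427
Height contribution = 3.098 * 155 = 480.19
Age contribution = 4.33 * 62 = 268.46
BMR = 447.593 + 870.1427 + 480.19 - 268.46
= 1529.47 kcal/day

1529.47 kcal/day


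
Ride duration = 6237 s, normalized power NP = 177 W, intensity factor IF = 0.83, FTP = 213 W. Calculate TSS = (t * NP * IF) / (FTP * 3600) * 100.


Numerator = 6237 * 177 * 0.83 = 916277.67
Denominator = 213 * 3600 = 766800
TSS = 916277.67 / 766800 * 100
= 119.49

119.49 TSS


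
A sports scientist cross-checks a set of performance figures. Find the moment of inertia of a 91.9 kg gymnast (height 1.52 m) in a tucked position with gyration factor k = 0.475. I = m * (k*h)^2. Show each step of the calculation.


Radius of gyration = 0.475 * 1.52 = 0.722 m
I = 91.9 * 0.722^2
= 91.9 * 0.521284
= 47.906 kg*m^2

47.906 kg*m^2


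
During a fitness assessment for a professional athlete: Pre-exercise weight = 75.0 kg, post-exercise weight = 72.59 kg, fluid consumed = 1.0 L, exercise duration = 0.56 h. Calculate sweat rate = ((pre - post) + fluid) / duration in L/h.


Weight loss = 75.0 - 72.59 = 2.41 kg (approx L)
Total sweat = 2.41 + 1.0 = 3.41 L
Sweat rate = 3.41 / 0.56 = 6.089 L/h

6.089 L/h


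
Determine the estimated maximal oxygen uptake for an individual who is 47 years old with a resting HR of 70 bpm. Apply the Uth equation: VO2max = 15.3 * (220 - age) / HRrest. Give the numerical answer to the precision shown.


HRmax = 220 - 47 = 173
VO2max = 15.3 * (173 / 70)
= 15.3 * 2.4714
= 37.81 mL/kg/min

37.81 mL/kg/min


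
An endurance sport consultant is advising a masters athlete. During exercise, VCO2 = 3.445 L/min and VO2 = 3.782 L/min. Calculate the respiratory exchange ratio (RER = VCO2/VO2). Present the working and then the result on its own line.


RER = VCO2 / VO2
= 3.445 / 3.782
= 0.9109

0.9109


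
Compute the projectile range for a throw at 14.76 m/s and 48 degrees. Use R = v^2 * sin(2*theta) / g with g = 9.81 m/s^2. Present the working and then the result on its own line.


Two times the angle = 96 degrees
sin(96) = 0.994522
R = 217.8576 * 0.994522 / 9.81 = 22.086 m

22.086 m


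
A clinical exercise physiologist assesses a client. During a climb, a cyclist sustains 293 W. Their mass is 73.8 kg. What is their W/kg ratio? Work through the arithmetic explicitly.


Power-to-weight = 293 W / 73.8 kg
= 3.97 W/kg

3.97 W/kg


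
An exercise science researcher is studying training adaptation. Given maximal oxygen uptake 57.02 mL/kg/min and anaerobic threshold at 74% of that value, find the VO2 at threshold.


Percentage as decimal = 0.74
VO2 at AT = 57.02 * 0.74 = 42.19 mL/kg/min

42.19 mL/kg/min


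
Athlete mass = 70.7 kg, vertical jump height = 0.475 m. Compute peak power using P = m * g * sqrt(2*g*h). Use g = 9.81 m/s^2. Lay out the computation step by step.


sqrt(2 * 9.81 * 0.475) = sqrt(9.3195) = 3.052786 m/s
P = 70.7 * 9.81 * 3.052786
= 2117.31 W

2117.31 W


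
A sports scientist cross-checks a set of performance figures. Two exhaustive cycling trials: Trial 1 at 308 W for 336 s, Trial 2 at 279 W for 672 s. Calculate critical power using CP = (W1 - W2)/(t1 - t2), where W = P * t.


W1 = 308 * 336 = 103488 J
W2 = 279 * 672 = 187488 J
CP = (103488 - 187488) / (336 - 672)
= -84000 / -336
= 250.0 W

250.0 W


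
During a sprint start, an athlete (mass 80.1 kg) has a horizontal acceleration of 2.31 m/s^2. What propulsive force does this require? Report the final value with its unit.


Propulsive force = mass * acceleration
= 80.1 kg * 2.31 m/s^2
= 185.03 N

185.03 N


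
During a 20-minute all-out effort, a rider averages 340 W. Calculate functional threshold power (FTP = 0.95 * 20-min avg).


FTP = 0.95 * 340
= 323.0 W

323.0 W


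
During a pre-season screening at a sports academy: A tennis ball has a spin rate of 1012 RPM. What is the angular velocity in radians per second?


Convert RPM to rad/s: multiply by 2*pi and divide by 60
omega = 1012 * 2 * pi / 60
= 105.976 rad/s

105.976 rad/s


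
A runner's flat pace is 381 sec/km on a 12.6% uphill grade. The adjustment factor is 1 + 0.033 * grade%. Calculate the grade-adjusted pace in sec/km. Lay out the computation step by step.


Factor = 1 + 0.033 * 12.6 = 1.4158
Adjusted pace = 381 * 1.4158
= 539.42 sec/km

539.42 s/km


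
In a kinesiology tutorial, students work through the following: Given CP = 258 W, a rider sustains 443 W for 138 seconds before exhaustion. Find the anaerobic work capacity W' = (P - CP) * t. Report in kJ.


Excess power = 443 - 258 = 185 W
Work above CP = 185 * 138 = 25530 J
W' = 25.53 kJ

25.53 kJ


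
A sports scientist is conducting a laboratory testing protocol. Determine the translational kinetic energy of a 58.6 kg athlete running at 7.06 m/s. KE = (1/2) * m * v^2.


KE = 0.5 * m * v^2
= 0.5 * 58.6 * 7.06^2
= 0.5 * 58.6 * 49.8436
= 1460.42 J

1460.42 J


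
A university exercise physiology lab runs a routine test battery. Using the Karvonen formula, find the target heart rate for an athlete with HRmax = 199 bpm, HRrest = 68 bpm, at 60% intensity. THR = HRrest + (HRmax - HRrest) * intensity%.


HRR = 199 - 68 = 131
THR = 68 + 131 * 0.6
= 68 + 78.6
= 146.6 bpm

146.6 bpm


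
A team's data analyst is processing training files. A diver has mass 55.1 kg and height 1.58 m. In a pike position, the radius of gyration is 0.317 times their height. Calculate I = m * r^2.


r = 0.317 * 1.58 = 0.50086 m
I = m * r^2 = 55.1 * 0.250861 = 13.822 kg*m^2

13.822 kg*m^2


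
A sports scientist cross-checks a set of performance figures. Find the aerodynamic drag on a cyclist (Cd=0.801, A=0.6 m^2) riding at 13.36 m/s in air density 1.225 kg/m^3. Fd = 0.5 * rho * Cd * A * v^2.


Fd = 0.5 * 1.225 * 0.801 * 0.6 * 13.36^2
= 0.5 * 1.225 * 0.801 * 0.6 * 178.4896
= 52.542 N

52.542 N


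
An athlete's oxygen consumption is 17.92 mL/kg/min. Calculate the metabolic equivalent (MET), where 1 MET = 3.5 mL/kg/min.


MET = VO2 / 3.5
= 17.92 / 3.5
= 5.12 METs

5.12 METs


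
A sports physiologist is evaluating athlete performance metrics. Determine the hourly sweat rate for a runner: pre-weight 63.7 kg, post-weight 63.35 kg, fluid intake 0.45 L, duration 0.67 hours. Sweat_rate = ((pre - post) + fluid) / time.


Mass lost = 63.7 - 63.35 = 0.35 kg
Add fluid consumed: 0.35 + 0.45 = 0.8 L total sweat
Sweat rate = 0.8 / 0.67 = 1.194 L/h

1.194 L/h


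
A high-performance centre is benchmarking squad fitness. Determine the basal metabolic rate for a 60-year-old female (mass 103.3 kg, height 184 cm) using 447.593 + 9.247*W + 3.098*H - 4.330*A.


BMR = 447.593 + 9.247*103.3 + 3.098*184 - 4.330*60
= 1713.04 kcal/day

1713.04 kcal/day


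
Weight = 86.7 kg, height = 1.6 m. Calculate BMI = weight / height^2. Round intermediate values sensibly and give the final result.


height^2 = 1.6^2 = 2.56
BMI = 86.7 / 2.56 = 33.87 kg/m^2

33.87 kg/m^2


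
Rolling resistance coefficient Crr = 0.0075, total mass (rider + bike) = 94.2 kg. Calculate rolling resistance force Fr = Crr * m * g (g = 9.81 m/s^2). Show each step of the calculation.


Fr = Crr * m * g
= 0.0075 * 94.2 * 9.81
= 6.931 N

6.931 N


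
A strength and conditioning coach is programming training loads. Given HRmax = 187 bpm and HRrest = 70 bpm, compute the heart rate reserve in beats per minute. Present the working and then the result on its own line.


Heart rate reserve = maximum HR minus resting HR
HRR = 187 - 70 = 117 bpm

117 bpm


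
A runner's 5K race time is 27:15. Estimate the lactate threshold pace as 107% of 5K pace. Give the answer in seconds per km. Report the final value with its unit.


Total race time = 27*60 + 15 = 1635 seconds
5K pace = 1635 / 5 = 327.0 sec/km
LT pace = 327.0 * 1.07 = 349.89 sec/km

349.89 s/km


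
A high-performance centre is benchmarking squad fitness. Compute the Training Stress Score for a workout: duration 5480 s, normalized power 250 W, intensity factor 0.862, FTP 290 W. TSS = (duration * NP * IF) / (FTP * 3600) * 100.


Product = 5480 * 250 * 0.862 = 1180940.0
Base = 290 * 3600 = 1044000
TSS = 1180940.0 / 1044000 * 100 = 113.12

113.12 TSS


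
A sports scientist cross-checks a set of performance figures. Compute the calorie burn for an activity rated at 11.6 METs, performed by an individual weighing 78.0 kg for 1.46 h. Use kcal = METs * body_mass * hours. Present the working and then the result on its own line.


Product of METs and mass = 11.6 * 78.0 = 904.8
Total kcal = 904.8 * 1.46 = 1321.01 kcal

1321.01 kcal


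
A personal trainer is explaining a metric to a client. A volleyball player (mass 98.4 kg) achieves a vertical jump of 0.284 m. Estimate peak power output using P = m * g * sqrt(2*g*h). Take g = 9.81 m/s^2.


2 * g * h = 2 * 9.81 * 0.284 = 5.57208
sqrt(5.57208) = 2.360525 m/s
P = 98.4 * 9.81 * 2.360525 = 2278.62 W

2278.62 W


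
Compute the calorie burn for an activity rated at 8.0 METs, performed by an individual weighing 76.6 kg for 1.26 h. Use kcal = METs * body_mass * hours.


Product of METs and mass = 8.0 * 76.6 = 612.8
Total kcal = 612.8 * 1.26 = 772.13 kcal

772.13 kcal


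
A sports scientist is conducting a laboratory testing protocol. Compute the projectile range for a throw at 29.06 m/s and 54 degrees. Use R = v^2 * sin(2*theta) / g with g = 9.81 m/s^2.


Two times the angle = 108 degrees
sin(108) = 0.951057
R = 844.4836 * 0.951057 / 9.81 = 81.871 m

81.871 m


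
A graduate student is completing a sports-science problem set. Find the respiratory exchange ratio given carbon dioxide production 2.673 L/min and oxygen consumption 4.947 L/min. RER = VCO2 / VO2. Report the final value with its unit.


VCO2 = 2.673 L/min
VO2 = 4.947 L/min
RER = 2.673 / 4.947 = 0.5403

0.5403


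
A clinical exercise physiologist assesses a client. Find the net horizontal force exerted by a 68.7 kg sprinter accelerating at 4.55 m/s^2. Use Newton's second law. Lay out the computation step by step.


Newton's second law: F = m * a
F = 68.7 * 4.55 = 312.59 N

312.59 N


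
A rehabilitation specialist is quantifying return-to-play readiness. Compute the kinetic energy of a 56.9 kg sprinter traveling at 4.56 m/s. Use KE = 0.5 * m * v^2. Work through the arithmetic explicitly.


Velocity squared = 20.7936
KE = 0.5 * 56.9 * 20.7936 = 591.58 J

591.58 J


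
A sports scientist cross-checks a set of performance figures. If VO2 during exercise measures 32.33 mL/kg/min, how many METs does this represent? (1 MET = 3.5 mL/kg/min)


METs = VO2 / 3.5 = 32.33 / 3.5 = 9.24

9.24 METs


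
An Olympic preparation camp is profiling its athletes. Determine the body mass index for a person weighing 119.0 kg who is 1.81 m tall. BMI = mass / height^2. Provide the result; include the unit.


BMI = mass / height^2
= 119.0 / 1.81^2
= 119.0 / 3.2761
= 36.32 kg/m^2

36.32 kg/m^2


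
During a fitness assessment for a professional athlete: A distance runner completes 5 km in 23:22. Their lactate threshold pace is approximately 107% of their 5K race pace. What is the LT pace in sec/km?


Convert to seconds: 23 min 22 s = 1402 s
Pace per km = 1402 / 5 = 280.4 s/km
LT pace = 280.4 * 1.07 = 300.03 s/km

300.03 s/km


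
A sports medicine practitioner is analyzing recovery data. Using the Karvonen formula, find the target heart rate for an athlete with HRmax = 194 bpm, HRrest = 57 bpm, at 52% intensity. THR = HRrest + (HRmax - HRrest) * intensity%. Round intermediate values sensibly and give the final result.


HRR = 194 - 57 = 137
THR = 57 + 137 * 0.52
= 57 + 71.24
= 128.24 bpm

128.24 bpm


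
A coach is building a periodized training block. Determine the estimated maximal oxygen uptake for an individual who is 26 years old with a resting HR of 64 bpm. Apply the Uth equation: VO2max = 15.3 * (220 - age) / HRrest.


HRmax = 220 - 26 = 194
VO2max = 15.3 * (194 / 64)
= 15.3 * 3.0313
= 46.38 mL/kg/min

46.38 mL/kg/min


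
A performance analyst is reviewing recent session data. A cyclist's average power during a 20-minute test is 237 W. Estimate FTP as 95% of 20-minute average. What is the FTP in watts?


FTP = 20-min power * 0.95
= 237 * 0.95
= 225.15 W

225.15 W


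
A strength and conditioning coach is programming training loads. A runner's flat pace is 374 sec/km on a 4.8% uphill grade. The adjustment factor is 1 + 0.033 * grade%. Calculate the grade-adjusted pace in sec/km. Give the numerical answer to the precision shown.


Factor = 1 + 0.033 * 4.8 = 1.1584
Adjusted pace = 374 * 1.1584
= 433.24 sec/km

433.24 s/km


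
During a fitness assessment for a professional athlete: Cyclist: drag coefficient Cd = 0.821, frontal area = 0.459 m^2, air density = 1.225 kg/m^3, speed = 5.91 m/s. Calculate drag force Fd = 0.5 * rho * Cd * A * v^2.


v^2 = 5.91^2 = 34.9281
Fd = 0.5 * 1.225 * 0.821 * 0.459 * 34.9281
= 8.062 N

8.062 N


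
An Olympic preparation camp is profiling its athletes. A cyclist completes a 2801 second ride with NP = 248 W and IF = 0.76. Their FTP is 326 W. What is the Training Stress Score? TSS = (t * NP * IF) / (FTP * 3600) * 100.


t * NP * IF = 2801 * 248 * 0.76 = 527932.48
FTP * 3600 = 1173600
TSS = (527932.48 / 1173600) * 100 = 44.98

44.98 TSS


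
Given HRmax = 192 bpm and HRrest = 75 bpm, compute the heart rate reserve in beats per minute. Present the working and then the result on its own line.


Heart rate reserve = maximum HR minus resting HR
HRR = 192 - 75 = 117 bpm

117 bpm


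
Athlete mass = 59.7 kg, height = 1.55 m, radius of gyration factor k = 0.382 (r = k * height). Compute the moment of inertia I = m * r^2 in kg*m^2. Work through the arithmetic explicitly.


r = k * height = 0.382 * 1.55 = 0.5921 m
r^2 = 0.5921^2 = 0.350582
I = 59.7 * 0.350582 = 20.93 kg*m^2

20.93 kg*m^2


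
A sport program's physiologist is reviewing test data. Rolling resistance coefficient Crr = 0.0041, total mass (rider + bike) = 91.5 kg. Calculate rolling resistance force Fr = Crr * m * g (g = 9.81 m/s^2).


Fr = Crr * m * g
= 0.0041 * 91.5 * 9.81
= 3.68 N

3.68 N


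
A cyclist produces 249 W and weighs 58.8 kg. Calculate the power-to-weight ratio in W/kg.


P/W = power / mass
= 249 / 58.8
= 4.235 W/kg

4.235 W/kg


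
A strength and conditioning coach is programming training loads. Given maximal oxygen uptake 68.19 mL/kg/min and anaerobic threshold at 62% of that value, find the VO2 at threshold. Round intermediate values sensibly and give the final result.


Percentage as decimal = 0.62
VO2 at AT = 68.19 * 0.62 = 42.28 mL/kg/min

42.28 mL/kg/min


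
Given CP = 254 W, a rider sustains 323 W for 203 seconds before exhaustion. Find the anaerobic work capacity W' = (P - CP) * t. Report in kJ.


Excess power = 323 - 254 = 69 W
Work above CP = 69 * 203 = 14007 J
W' = 14.007 kJ

14.007 kJ


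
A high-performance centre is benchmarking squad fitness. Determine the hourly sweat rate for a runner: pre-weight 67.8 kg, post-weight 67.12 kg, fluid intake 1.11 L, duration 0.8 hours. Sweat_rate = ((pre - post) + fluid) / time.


Mass lost = 67.8 - 67.12 = 0.68 kg
Add fluid consumed: 0.68 + 1.11 = 1.79 L total sweat
Sweat rate = 1.79 / 0.8 = 2.238 L/h

2.238 L/h


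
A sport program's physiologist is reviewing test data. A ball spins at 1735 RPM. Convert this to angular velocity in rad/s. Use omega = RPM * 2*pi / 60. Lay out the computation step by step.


omega = 1735 * 2 * pi / 60
= 1735 * 6.28318531 / 60
= 10901.327 / 60
= 181.689 rad/s

181.689 rad/s


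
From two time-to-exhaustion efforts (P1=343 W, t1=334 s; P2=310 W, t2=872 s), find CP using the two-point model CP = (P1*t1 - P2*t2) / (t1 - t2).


Work in trial 1 = 114562 J
Work in trial 2 = 270320 J
Delta work = -155758 J
Delta time = -538 s
CP = -155758 / -538 = 289.51 W

289.51 W


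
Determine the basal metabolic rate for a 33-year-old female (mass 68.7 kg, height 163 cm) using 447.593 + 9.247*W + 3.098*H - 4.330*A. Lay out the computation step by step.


BMR = 447.593 + 9.247*68.7 + 3.098*163 - 4.330*33
= 1444.95 kcal/day

1444.95 kcal/day


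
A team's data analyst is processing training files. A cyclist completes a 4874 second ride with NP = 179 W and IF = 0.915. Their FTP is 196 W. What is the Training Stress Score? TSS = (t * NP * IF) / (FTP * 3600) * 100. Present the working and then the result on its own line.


t * NP * IF = 4874 * 179 * 0.915 = 798288.09
FTP * 3600 = 705600
TSS = (798288.09 / 705600) * 100 = 113.14

113.14 TSS


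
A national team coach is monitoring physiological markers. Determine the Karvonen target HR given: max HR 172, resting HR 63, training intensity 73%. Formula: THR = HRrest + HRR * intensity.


HRR = HRmax - HRrest = 172 - 63 = 109
THR = 63 + 109 * 0.73
= 142.57 bpm

142.57 bpm


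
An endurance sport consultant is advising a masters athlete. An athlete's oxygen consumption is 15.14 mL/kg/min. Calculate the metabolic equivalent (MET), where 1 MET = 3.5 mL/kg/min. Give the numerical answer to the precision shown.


MET = VO2 / 3.5
= 15.14 / 3.5
= 4.33 METs

4.33 METs


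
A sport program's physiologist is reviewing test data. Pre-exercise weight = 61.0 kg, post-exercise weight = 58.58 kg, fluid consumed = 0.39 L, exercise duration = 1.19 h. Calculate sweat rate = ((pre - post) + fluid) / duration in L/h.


Weight loss = 61.0 - 58.58 = 2.42 kg (approx L)
Total sweat = 2.42 + 0.39 = 2.81 L
Sweat rate = 2.81 / 1.19 = 2.361 L/h

2.361 L/h


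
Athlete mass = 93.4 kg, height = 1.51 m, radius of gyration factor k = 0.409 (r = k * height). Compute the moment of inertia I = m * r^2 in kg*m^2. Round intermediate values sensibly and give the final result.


r = k * height = 0.409 * 1.51 = 0.61759 m
r^2 = 0.61759^2 = 0.381417
I = 93.4 * 0.381417 = 35.624 kg*m^2

35.624 kg*m^2


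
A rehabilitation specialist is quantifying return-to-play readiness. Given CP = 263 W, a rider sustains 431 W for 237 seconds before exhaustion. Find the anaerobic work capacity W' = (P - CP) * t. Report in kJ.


Excess power = 431 - 263 = 168 W
Work above CP = 168 * 237 = 39816 J
W' = 39.816 kJ

39.816 kJ


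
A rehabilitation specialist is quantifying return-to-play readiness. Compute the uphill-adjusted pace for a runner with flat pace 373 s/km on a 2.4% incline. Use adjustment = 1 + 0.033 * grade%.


Adjustment factor = 1 + 0.033 * 2.4 = 1.0792
Grade-adjusted pace = 373 * 1.0792 = 402.54 s/km

402.54 s/km


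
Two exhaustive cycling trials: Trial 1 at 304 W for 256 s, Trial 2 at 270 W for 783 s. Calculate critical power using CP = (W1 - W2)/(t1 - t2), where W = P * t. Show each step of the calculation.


W1 = 304 * 256 = 77824 J
W2 = 270 * 783 = 211410 J
CP = (77824 - 211410) / (256 - 783)
= -133586 / -527
= 253.48 W

253.48 W


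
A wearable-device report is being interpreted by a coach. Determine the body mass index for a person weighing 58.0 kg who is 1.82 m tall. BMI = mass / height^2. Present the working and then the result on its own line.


BMI = mass / height^2
= 58.0 / 1.82^2
= 58.0 / 3.3124
= 17.51 kg/m^2

17.51 kg/m^2


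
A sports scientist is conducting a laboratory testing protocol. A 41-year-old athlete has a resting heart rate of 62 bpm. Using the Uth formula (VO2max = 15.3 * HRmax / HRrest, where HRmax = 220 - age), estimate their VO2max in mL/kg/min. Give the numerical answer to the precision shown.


HRmax = 220 - 41 = 179 bpm
Ratio = HRmax / HRrest = 179 / 62 = 2.8871
VO2max = 15.3 * 2.8871 = 44.17 mL/kg/min

44.17 mL/kg/min


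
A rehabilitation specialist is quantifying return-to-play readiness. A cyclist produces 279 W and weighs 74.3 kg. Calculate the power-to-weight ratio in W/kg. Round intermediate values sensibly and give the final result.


P/W = power / mass
= 279 / 74.3
= 3.755 W/kg

3.755 W/kg


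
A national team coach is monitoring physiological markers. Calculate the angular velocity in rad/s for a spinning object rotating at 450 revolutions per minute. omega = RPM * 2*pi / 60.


omega = RPM * 2*pi / 60
= 450 * 6.28318531 / 60
= 47.124 rad/s

47.124 rad/s


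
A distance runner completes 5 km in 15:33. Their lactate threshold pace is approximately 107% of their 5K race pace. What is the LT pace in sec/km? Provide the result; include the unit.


Convert to seconds: 15 min 33 s = 933 s
Pace per km = 933 / 5 = 186.6 s/km
LT pace = 186.6 * 1.07 = 199.66 s/km

199.66 s/km


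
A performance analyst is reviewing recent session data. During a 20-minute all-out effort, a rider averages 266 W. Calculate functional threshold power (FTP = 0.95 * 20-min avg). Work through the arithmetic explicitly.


FTP = 0.95 * 266
= 252.7 W

252.7 W


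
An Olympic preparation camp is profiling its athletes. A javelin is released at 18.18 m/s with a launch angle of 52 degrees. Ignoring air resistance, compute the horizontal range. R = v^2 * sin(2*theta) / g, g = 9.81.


Launch speed squared = 330.5124
sin(2 * 52 deg) = 0.970296
Range = 330.5124 * 0.970296 / 9.81
= 32.691 m

32.691 m


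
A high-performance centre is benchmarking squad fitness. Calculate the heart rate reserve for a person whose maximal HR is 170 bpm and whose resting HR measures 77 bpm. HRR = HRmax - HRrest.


HRmax = 170 bpm
HRrest = 77 bpm
HRR = 170 - 77 = 93 bpm

93 bpm


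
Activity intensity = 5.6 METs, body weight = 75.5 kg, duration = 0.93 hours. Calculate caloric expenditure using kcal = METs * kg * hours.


kcal = 5.6 * 75.5 * 0.93
= 422.8 * 0.93
= 393.2 kcal

393.2 kcal


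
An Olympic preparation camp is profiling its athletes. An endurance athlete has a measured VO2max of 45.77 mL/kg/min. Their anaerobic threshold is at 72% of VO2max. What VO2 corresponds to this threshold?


Anaerobic threshold VO2 = VO2max * 72%
= 45.77 * 0.72
= 32.95 mL/kg/min

32.95 mL/kg/min


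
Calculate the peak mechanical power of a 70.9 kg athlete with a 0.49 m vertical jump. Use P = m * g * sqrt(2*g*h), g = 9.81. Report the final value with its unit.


First, sqrt(2gh) = sqrt(2 * 9.81 * 0.49)
= sqrt(9.6138) = 3.100613 m/s
Power = 70.9 * 9.81 * 3.100613 = 2156.57 W

2156.57 W


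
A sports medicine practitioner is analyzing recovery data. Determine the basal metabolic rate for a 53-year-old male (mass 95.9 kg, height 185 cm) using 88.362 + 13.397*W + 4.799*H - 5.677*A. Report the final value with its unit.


BMR = 88.362 + 13.397*95.9 + 4.799*185 - 5.677*53
= 1960.07 kcal/day

1960.07 kcal/day


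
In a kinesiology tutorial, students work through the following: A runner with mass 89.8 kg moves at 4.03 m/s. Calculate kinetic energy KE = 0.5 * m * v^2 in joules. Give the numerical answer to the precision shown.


v^2 = 4.03^2 = 16.2409
KE = 0.5 * 89.8 * 16.2409
= 729.22 J

729.22 J


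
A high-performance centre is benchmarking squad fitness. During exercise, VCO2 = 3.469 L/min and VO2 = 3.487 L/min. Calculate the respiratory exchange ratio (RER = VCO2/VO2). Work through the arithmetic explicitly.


RER = VCO2 / VO2
= 3.469 / 3.487
= 0.9948

0.9948


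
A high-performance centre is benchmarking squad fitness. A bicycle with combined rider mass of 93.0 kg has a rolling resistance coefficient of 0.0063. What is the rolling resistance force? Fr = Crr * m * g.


Fr = 0.0063 * 93.0 * 9.81
= 0.5859 * 9.81
= 5.748 N

5.748 N


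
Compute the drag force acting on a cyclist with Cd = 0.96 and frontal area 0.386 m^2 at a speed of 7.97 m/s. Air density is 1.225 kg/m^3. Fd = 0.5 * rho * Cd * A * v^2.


Step 1: v^2 = 63.5209
Step 2: Fd = 0.5 * 1.225 * 0.96 * 0.386 * 63.5209
= 14.417 N

14.417 N


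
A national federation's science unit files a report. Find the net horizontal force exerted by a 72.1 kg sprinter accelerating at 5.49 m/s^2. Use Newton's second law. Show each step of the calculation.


Newton's second law: F = m * a
F = 72.1 * 5.49 = 395.83 N

395.83 N


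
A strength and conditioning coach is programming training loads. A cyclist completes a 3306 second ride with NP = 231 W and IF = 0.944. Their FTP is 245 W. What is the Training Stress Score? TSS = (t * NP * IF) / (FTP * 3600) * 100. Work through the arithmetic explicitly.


t * NP * IF = 3306 * 231 * 0.944 = 720919.584
FTP * 3600 = 882000
TSS = (720919.584 / 882000) * 100 = 81.74

81.74 TSS


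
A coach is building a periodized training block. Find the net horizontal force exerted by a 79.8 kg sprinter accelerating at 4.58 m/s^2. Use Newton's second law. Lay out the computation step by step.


Newton's second law: F = m * a
F = 79.8 * 4.58 = 365.48 N

365.48 N


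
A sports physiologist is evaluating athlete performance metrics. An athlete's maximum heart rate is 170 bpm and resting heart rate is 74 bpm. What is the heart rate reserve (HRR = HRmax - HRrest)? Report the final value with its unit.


HRR = HRmax - HRrest
= 170 - 74
= 96 bpm

96 bpm


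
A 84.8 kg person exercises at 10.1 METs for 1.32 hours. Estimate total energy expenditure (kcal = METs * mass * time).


Energy = METs * mass(kg) * time(h)
= 10.1 * 84.8 * 1.32
= 1130.55 kcal

1130.55 kcal


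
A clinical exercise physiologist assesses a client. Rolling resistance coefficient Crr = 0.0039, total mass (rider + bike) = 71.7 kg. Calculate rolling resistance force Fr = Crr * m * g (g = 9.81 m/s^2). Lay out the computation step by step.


Fr = Crr * m * g
= 0.0039 * 71.7 * 9.81
= 2.743 N

2.743 N


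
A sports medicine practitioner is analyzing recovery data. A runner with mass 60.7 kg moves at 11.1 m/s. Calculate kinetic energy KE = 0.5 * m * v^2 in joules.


v^2 = 11.1^2 = 123.21
KE = 0.5 * 60.7 * 123.21
= 3739.42 J

3739.42 J


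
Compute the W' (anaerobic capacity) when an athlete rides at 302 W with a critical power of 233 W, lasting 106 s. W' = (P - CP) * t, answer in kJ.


Above-CP power = 69 W
Duration = 106 s
W' = 69 * 106 = 7314 J
Convert: 7314 / 1000 = 7.314 kJ

7.314 kJ


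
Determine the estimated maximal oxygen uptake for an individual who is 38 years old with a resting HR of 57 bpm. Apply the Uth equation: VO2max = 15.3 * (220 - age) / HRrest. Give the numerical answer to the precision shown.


HRmax = 220 - 38 = 182
VO2max = 15.3 * (182 / 57)
= 15.3 * 3.193
= 48.85 mL/kg/min

48.85 mL/kg/min


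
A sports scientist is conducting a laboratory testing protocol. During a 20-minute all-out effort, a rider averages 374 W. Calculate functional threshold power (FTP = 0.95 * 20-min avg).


FTP = 0.95 * 374
= 355.3 W

355.3 W


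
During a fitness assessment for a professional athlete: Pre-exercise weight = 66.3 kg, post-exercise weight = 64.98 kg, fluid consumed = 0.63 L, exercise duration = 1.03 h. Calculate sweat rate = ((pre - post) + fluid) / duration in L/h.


Weight loss = 66.3 - 64.98 = 1.32 kg (approx L)
Total sweat = 1.32 + 0.63 = 1.95 L
Sweat rate = 1.95 / 1.03 = 1.893 L/h

1.893 L/h


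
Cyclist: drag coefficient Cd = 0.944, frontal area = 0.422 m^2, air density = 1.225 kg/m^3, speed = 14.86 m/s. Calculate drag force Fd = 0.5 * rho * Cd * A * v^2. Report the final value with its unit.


v^2 = 14.86^2 = 220.8196
Fd = 0.5 * 1.225 * 0.944 * 0.422 * 220.8196
= 53.88 N

53.88 N


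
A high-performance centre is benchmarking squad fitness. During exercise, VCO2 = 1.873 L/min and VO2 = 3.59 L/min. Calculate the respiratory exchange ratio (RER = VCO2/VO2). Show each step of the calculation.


RER = VCO2 / VO2
= 1.873 / 3.59
= 0.5217

0.5217


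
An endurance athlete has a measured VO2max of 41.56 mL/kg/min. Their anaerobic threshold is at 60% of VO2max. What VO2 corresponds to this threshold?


Anaerobic threshold VO2 = VO2max * 60%
= 41.56 * 0.6
= 24.94 mL/kg/min

24.94 mL/kg/min


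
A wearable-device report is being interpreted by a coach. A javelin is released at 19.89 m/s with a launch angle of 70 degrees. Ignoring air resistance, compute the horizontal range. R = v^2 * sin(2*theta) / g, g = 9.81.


Launch speed squared = 395.6121
sin(2 * 70 deg) = 0.642788
Range = 395.6121 * 0.642788 / 9.81
= 25.922 m

25.922 m


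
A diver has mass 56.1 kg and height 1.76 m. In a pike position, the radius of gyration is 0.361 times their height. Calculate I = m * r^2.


r = 0.361 * 1.76 = 0.63536 m
I = m * r^2 = 56.1 * 0.403682 = 22.647 kg*m^2

22.647 kg*m^2


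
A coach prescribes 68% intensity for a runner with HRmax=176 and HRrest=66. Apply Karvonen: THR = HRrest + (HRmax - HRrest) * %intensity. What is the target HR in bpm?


Heart rate reserve = 176 - 66 = 110
Intensity fraction = 68 / 100 = 0.68
THR = 66 + 110 * 0.68 = 140.8 bpm

140.8 bpm


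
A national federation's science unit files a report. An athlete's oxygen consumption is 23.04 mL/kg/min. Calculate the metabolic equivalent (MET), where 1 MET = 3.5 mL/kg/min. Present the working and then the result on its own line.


MET = VO2 / 3.5
= 23.04 / 3.5
= 6.58 METs

6.58 METs


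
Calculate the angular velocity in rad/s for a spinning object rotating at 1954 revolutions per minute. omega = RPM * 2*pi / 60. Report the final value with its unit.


omega = RPM * 2*pi / 60
= 1954 * 6.28318531 / 60
= 204.622 rad/s

204.622 rad/s


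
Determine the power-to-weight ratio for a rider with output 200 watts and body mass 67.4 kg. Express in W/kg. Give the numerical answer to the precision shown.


P/W = 200 / 67.4 = 2.967 W/kg

2.967 W/kg


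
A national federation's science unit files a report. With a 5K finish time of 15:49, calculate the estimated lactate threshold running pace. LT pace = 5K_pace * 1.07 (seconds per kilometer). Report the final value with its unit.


Race duration = 949 s for 5 km
Average pace = 949 / 5 = 189.8 s/km
LT pace = 189.8 * 1.07
= 203.09 s/km

203.09 s/km


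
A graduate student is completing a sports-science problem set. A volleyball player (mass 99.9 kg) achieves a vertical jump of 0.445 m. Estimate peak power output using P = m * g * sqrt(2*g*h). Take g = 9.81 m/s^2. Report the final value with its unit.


2 * g * h = 2 * 9.81 * 0.445 = 8.7309
sqrt(8.7309) = 2.95481 m/s
P = 99.9 * 9.81 * 2.95481 = 2895.77 W

2895.77 W


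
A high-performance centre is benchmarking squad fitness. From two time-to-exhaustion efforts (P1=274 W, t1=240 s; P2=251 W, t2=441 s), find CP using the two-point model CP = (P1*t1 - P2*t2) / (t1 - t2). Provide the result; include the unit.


Work in trial 1 = 65760 J
Work in trial 2 = 110691 J
Delta work = -44931 J
Delta time = -201 s
CP = -44931 / -201 = 223.54 W

223.54 W


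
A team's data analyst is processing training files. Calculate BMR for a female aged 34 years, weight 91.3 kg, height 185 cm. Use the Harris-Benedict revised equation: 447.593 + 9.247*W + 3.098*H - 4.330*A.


Substituting values:
W term = 9.247 * 91.3 = 844.2511
H term = 3.098 * 185 = 573.13
A term = 4.330 * 34 = 147.22
BMR = 1717.75 kcal/day

1717.75 kcal/day


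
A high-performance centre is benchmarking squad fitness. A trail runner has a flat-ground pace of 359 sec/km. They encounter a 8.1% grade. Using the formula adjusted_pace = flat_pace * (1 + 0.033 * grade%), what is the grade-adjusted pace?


Grade factor = 1 + 0.033 * 8.1 = 1.2673
Adjusted = 359 * 1.2673 = 454.96 sec/km

454.96 s/km


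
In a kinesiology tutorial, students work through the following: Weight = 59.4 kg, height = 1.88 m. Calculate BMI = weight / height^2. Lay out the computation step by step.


height^2 = 1.88^2 = 3.5344
BMI = 59.4 / 3.5344 = 16.81 kg/m^2

16.81 kg/m^2


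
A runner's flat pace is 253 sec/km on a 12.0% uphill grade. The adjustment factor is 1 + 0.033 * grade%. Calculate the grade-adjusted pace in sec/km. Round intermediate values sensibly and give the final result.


Factor = 1 + 0.033 * 12.0 = 1.396
Adjusted pace = 253 * 1.396
= 353.19 sec/km

353.19 s/km


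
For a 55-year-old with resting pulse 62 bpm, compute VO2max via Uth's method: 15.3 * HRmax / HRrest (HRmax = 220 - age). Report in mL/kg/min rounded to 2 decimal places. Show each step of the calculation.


Step 1: HRmax = 220 - 55 = 165 bpm
Step 2: Ratio = 165 / 62 = 2.6613
Step 3: VO2max = 15.3 * 2.6613 = 40.72 mL/kg/min

40.72 mL/kg/min


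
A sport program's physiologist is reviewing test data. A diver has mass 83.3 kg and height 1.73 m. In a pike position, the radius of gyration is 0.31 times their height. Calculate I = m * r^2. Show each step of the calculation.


r = 0.31 * 1.73 = 0.5363 m
I = m * r^2 = 83.3 * 0.287618 = 23.959 kg*m^2

23.959 kg*m^2


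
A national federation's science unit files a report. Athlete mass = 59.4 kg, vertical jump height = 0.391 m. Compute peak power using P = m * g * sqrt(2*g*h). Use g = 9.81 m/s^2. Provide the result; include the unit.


sqrt(2 * 9.81 * 0.391) = sqrt(7.67142) = 2.769733 m/s
P = 59.4 * 9.81 * 2.769733
= 1613.96 W

1613.96 W


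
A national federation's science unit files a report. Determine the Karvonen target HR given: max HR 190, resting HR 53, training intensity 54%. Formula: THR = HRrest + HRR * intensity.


HRR = HRmax - HRrest = 190 - 53 = 137
THR = 53 + 137 * 0.54
= 126.98 bpm

126.98 bpm


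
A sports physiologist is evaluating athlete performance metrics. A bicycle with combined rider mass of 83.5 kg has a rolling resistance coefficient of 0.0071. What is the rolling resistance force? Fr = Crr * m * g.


Fr = 0.0071 * 83.5 * 9.81
= 0.59285 * 9.81
= 5.816 N

5.816 N


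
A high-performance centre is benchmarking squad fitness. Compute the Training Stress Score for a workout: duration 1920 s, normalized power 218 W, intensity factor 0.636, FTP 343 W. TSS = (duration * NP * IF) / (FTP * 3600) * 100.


Product = 1920 * 218 * 0.636 = 266204.16
Base = 343 * 3600 = 1234800
TSS = 266204.16 / 1234800 * 100 = 21.56

21.56 TSS


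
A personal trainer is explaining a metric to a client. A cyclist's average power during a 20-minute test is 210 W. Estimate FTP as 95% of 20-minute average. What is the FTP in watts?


FTP = 20-min power * 0.95
= 210 * 0.95
= 199.5 W

199.5 W


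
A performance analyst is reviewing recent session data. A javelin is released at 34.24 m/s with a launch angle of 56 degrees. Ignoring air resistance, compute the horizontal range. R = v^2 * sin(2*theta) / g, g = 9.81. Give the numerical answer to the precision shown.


Launch speed squared = 1172.3776
sin(2 * 56 deg) = 0.927184
Range = 1172.3776 * 0.927184 / 9.81
= 110.806 m

110.806 m


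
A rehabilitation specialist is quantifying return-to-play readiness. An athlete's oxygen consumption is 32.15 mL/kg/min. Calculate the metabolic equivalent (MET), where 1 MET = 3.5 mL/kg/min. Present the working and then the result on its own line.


MET = VO2 / 3.5
= 32.15 / 3.5
= 9.19 METs

9.19 METs
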